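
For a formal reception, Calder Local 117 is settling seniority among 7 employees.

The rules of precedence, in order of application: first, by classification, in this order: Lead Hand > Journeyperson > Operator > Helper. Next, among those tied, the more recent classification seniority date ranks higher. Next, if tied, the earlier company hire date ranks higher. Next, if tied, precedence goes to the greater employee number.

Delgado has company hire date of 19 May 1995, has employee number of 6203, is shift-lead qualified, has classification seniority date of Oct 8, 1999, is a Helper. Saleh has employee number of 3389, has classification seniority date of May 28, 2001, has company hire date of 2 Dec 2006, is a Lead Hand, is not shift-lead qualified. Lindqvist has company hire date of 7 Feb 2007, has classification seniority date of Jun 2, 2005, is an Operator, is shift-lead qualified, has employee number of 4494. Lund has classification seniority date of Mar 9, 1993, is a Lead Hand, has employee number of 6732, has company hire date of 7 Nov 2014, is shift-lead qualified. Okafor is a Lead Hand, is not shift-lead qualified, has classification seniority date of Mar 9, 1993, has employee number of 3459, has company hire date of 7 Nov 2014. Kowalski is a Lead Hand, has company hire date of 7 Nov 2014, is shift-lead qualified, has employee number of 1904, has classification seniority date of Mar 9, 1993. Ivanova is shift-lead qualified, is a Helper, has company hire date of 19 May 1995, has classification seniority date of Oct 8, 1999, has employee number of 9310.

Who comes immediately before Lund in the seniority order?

Saleh

By classification: Saleh, Lund, Okafor and Kowalski (Lead Hand); then Lindqvist (Operator); then Ivanova and Delgado (Helper).
Among Saleh, Lund, Okafor and Kowalski, by classification seniority date (later first): Saleh (May 28, 2001) before Lund, Okafor and Kowalski (Mar 9, 1993).
Lund, Okafor and Kowalski all have company hire date 7 Nov 2014, so the next rule applies.
Among Lund, Okafor and Kowalski, by employee number (higher first): Lund (6732) before Okafor (3459) before Kowalski (1904).
Ivanova and Delgado both have classification seniority date Oct 8, 1999, so the next rule applies.
Ivanova and Delgado both have company hire date 19 May 1995, so the next rule applies.
Among Ivanova and Delgado, by employee number (higher first): Ivanova (9310) before Delgado (6203).
Order: Saleh, Lund, Okafor, Kowalski, Lindqvist, Ivanova, Delgado.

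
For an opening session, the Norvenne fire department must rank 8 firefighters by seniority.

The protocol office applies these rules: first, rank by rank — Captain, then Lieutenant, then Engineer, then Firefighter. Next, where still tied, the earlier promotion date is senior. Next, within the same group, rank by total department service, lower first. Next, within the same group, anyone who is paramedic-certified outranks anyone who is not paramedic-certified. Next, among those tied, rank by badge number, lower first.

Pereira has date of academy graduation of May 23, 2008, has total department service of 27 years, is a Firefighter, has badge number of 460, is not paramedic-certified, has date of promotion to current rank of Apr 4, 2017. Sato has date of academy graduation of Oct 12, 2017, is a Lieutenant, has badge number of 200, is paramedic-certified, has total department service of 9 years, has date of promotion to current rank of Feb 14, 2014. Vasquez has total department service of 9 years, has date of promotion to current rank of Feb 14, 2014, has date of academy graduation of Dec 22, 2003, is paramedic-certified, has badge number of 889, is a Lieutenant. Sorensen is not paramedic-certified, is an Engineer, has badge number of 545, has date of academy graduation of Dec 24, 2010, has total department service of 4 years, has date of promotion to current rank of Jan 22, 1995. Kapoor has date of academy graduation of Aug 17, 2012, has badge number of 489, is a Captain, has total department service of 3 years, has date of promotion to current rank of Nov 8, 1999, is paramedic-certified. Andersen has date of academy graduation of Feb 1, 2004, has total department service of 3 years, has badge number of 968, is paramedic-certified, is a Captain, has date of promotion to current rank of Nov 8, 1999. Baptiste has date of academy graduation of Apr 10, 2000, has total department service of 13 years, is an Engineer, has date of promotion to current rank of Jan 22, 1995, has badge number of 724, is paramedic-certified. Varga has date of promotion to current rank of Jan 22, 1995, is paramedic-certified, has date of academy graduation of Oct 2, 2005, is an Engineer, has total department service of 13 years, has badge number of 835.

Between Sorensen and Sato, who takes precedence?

Sato

By rank: Kapoor and Andersen (Captain); then Sato and Vasquez (Lieutenant); then Sorensen, Baptiste and Varga (Engineer); then Pereira (Firefighter).
Kapoor and Andersen both have date of promotion to current rank Nov 8, 1999, so the next rule applies.
Kapoor and Andersen both have total department service 3 years, so the next rule applies.
Kapoor and Andersen are each paramedic-certified, so the next rule applies.
Among Kapoor and Andersen, by badge number (lower first): Kapoor (489) before Andersen (968).
Sato and Vasquez both have date of promotion to current rank Feb 14, 2014, so the next rule applies.
Sato and Vasquez both have total department service 9 years, so the next rule applies.
Sato and Vasquez are each paramedic-certified, so the next rule applies.
Among Sato and Vasquez, by badge number (lower first): Sato (200) before Vasquez (889).
Sorensen, Baptiste and Varga all have date of promotion to current rank Jan 22, 1995, so the next rule applies.
Among Sorensen, Baptiste and Varga, by total department service (lower first): Sorensen (4 years) before Baptiste and Varga (13 years).
Baptiste and Varga are each paramedic-certified, so the next rule applies.
Among Baptiste and Varga, by badge number (lower first): Baptiste (724) before Varga (835).
So Sato takes precedence.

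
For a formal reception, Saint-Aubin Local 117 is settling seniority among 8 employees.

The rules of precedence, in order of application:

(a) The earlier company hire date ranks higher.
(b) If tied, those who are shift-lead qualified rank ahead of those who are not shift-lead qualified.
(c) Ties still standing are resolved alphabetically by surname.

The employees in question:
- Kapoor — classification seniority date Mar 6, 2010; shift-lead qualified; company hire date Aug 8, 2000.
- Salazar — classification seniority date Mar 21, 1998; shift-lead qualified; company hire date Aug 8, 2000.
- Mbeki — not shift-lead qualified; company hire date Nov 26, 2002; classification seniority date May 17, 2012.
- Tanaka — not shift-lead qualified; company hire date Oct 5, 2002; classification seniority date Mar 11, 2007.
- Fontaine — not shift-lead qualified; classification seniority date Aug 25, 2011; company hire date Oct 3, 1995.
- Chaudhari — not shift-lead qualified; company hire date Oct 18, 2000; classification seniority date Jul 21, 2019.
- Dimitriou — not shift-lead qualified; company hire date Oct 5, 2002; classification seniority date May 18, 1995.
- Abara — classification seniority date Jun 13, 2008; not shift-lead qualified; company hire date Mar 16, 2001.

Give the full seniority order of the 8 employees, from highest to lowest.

Fontaine, Kapoor, Salazar, Chaudhari, Abara, Dimitriou, Tanaka, Mbeki

By company hire date (earlier first): Fontaine (Oct 3, 1995); then Kapoor and Salazar (both Aug 8, 2000); then Chaudhari (Oct 18, 2000); then Abara (Mar 16, 2001); then Dimitriou and Tanaka (both Oct 5, 2002); then Mbeki (Nov 26, 2002).
Kapoor and Salazar are each shift-lead qualified, so the next rule applies.
Among Kapoor and Salazar, alphabetically by surname: Kapoor before Salazar.
Dimitriou and Tanaka are each not shift-lead qualified, so the next rule applies.
Among Dimitriou and Tanaka, alphabetically by surname: Dimitriou before Tanaka.
Full order: Fontaine, Kapoor, Salazar, Chaudhari, Abara, Dimitriou, Tanaka, Mbeki.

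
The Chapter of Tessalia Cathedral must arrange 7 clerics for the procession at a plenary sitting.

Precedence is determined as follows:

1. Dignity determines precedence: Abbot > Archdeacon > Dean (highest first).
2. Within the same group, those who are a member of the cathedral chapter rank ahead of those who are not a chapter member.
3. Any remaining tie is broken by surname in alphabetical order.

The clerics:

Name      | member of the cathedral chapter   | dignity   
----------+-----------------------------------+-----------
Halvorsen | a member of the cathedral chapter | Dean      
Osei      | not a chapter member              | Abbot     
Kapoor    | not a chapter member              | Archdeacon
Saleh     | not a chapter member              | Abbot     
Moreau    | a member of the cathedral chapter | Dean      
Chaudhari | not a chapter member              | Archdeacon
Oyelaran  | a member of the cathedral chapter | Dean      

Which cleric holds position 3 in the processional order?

Chaudhari

By dignity: Osei and Saleh (Abbot); then Chaudhari and Kapoor (Archdeacon); then Halvorsen, Moreau and Oyelaran (Dean).
Osei and Saleh are each not a chapter member, so the next rule applies.
Among Osei and Saleh, alphabetically by surname: Osei before Saleh.
Chaudhari and Kapoor are each not a chapter member, so the next rule applies.
Among Chaudhari and Kapoor, alphabetically by surname: Chaudhari before Kapoor.
Halvorsen, Moreau and Oyelaran are each a member of the cathedral chapter, so the next rule applies.
Among Halvorsen, Moreau and Oyelaran, alphabetically by surname: Halvorsen before Moreau before Oyelaran.
Order: Osei, Saleh, Chaudhari, Kapoor, Halvorsen, Moreau, Oyelaran.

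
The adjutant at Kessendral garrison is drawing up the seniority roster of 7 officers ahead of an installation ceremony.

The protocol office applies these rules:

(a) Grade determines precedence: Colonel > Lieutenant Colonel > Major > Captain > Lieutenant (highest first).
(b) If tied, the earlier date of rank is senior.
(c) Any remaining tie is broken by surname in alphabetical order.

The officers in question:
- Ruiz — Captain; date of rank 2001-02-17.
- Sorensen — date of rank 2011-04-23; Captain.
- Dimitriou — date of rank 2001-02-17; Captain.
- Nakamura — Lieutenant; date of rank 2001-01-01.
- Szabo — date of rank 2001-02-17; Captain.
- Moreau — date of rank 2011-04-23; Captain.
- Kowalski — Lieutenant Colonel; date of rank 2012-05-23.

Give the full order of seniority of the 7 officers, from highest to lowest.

By grade: Kowalski (Lieutenant Colonel); then Dimitriou, Ruiz, Szabo, Moreau and Sorensen (Captain); then Nakamura (Lieutenant).
Among Dimitriou, Ruiz, Szabo, Moreau and Sorensen, by date of rank (earlier first): Dimitriou, Ruiz and Szabo (2001-02-17) before Moreau and Sorensen (2011-04-23).
Among Dimitriou, Ruiz and Szabo, alphabetically by surname: Dimitriou before Ruiz before Szabo.
Among Moreau and Sorensen, alphabetically by surname: Moreau before Sorensen.
Full order: Kowalski, Dimitriou, Ruiz, Szabo, Moreau, Sorensen, Nakamura.

Kowalski, Dimitriou, Ruiz, Szabo, Moreau, Sorensen, Nakamura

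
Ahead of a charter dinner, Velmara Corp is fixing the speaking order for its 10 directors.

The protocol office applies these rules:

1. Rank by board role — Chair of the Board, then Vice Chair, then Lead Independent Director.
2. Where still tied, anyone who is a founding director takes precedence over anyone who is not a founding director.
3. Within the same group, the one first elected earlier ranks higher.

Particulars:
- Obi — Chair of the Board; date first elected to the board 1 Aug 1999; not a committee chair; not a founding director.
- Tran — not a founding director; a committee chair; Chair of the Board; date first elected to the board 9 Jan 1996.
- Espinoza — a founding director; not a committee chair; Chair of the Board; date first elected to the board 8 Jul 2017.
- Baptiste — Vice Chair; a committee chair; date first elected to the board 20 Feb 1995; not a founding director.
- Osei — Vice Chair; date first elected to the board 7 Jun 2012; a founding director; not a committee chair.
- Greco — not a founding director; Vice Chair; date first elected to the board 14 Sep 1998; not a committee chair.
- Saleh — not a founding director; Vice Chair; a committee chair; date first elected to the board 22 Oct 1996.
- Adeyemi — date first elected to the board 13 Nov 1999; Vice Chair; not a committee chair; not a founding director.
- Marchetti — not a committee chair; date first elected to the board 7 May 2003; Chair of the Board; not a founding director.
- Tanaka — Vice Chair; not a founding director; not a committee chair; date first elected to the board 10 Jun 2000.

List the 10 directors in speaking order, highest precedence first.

Espinoza, Tran, Obi, Marchetti, Osei, Baptiste, Saleh, Greco, Adeyemi, Tanaka

By board role: Espinoza, Tran, Obi and Marchetti (Chair of the Board); then Osei, Baptiste, Saleh, Greco, Adeyemi and Tanaka (Vice Chair).
Among Espinoza, Tran, Obi and Marchetti, a founding director before not a founding director: Espinoza (a founding director) before Tran, Obi and Marchetti (not a founding director).
Among Tran, Obi and Marchetti, by date first elected to the board (earlier first): Tran (9 Jan 1996) before Obi (1 Aug 1999) before Marchetti (7 May 2003).
Among Osei, Baptiste, Saleh, Greco, Adeyemi and Tanaka, a founding director before not a founding director: Osei (a founding director) before Baptiste, Saleh, Greco, Adeyemi and Tanaka (not a founding director).
Among Baptiste, Saleh, Greco, Adeyemi and Tanaka, by date first elected to the board (earlier first): Baptiste (20 Feb 1995) before Saleh (22 Oct 1996) before Greco (14 Sep 1998) before Adeyemi (13 Nov 1999) before Tanaka (10 Jun 2000).
Full order: Espinoza, Tran, Obi, Marchetti, Osei, Baptiste, Saleh, Greco, Adeyemi, Tanaka.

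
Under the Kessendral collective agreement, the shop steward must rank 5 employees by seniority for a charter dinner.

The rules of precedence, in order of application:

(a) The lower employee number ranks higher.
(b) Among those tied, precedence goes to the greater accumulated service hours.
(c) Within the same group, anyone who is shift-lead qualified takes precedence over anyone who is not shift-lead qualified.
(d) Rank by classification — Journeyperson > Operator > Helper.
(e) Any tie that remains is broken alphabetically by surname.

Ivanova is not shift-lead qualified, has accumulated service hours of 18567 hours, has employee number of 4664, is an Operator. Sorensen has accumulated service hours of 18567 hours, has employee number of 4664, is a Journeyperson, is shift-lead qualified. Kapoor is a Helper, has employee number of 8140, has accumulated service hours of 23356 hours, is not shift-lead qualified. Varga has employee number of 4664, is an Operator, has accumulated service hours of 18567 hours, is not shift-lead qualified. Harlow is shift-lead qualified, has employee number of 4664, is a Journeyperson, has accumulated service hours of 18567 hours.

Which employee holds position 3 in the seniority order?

By employee number (lower first): Harlow, Sorensen, Ivanova and Varga (each 4664); then Kapoor (8140).
Harlow, Sorensen, Ivanova and Varga all have accumulated service hours 18567 hours, so the next rule applies.
Among Harlow, Sorensen, Ivanova and Varga, shift-lead qualified before not shift-lead qualified: Harlow and Sorensen (shift-lead qualified) before Ivanova and Varga (not shift-lead qualified).
Harlow and Sorensen are each Journeyperson, so the next rule applies.
Among Harlow and Sorensen, alphabetically by surname: Harlow before Sorensen.
Ivanova and Varga are each Operator, so the next rule applies.
Among Ivanova and Varga, alphabetically by surname: Ivanova before Varga.
Order: Harlow, Sorensen, Ivanova, Varga, Kapoor.

Ivanova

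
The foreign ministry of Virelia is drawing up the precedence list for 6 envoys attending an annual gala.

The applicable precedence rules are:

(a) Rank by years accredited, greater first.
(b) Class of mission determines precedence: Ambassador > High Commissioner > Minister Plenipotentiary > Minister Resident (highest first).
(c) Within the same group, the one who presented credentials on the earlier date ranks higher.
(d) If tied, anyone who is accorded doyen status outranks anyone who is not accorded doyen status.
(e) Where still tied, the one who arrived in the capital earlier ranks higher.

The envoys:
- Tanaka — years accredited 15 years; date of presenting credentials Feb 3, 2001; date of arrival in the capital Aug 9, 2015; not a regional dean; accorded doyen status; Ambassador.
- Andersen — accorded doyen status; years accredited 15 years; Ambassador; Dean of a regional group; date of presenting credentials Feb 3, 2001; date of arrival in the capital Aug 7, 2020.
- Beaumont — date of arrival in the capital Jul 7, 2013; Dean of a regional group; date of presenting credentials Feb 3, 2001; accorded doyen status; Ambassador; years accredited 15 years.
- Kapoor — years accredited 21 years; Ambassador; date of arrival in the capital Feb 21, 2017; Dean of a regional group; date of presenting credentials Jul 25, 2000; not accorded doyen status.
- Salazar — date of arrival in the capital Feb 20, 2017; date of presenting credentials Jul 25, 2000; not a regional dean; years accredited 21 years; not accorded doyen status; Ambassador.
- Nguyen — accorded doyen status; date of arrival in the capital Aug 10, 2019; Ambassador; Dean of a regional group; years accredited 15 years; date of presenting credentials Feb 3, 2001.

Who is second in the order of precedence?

Kapoor

By years accredited (higher first): Salazar and Kapoor (both 21 years); then Beaumont, Tanaka, Nguyen and Andersen (each 15 years).
Salazar and Kapoor are each Ambassador, so the next rule applies.
Salazar and Kapoor both have date of presenting credentials Jul 25, 2000, so the next rule applies.
Salazar and Kapoor are each not accorded doyen status, so the next rule applies.
Among Salazar and Kapoor, by date of arrival in the capital (earlier first): Salazar (Feb 20, 2017) before Kapoor (Feb 21, 2017).
Beaumont, Tanaka, Nguyen and Andersen are each Ambassador, so the next rule applies.
Beaumont, Tanaka, Nguyen and Andersen all have date of presenting credentials Feb 3, 2001, so the next rule applies.
Beaumont, Tanaka, Nguyen and Andersen are each accorded doyen status, so the next rule applies.
Among Beaumont, Tanaka, Nguyen and Andersen, by date of arrival in the capital (earlier first): Beaumont (Jul 7, 2013) before Tanaka (Aug 9, 2015) before Nguyen (Aug 10, 2019) before Andersen (Aug 7, 2020).
Order: Salazar, Kapoor, Beaumont, Tanaka, Nguyen, Andersen.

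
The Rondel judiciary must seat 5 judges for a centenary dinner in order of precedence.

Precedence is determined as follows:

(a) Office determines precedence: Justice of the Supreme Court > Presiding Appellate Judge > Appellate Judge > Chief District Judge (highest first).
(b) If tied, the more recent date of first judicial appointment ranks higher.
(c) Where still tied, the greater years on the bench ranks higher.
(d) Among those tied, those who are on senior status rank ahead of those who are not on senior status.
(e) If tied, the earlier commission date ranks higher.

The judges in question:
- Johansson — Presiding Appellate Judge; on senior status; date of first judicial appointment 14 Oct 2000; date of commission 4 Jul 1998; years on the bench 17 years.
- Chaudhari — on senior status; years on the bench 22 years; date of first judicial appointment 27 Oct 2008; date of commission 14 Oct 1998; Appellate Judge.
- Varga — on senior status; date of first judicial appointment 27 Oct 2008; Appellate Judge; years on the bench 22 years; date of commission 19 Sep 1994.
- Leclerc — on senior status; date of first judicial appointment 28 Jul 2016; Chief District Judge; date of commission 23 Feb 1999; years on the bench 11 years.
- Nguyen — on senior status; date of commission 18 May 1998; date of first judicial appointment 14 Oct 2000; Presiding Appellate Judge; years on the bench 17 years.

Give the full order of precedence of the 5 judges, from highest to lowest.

By office: Nguyen and Johansson (Presiding Appellate Judge); then Varga and Chaudhari (Appellate Judge); then Leclerc (Chief District Judge).
Nguyen and Johansson both have date of first judicial appointment 14 Oct 2000, so the next rule applies.
Nguyen and Johansson both have years on the bench 17 years, so the next rule applies.
Nguyen and Johansson are each on senior status, so the next rule applies.
Among Nguyen and Johansson, by date of commission (earlier first): Nguyen (18 May 1998) before Johansson (4 Jul 1998).
Varga and Chaudhari both have date of first judicial appointment 27 Oct 2008, so the next rule applies.
Varga and Chaudhari both have years on the bench 22 years, so the next rule applies.
Varga and Chaudhari are each on senior status, so the next rule applies.
Among Varga and Chaudhari, by date of commission (earlier first): Varga (19 Sep 1994) before Chaudhari (14 Oct 1998).
Full order: Nguyen, Johansson, Varga, Chaudhari, Leclerc.

Nguyen, Johansson, Varga, Chaudhari, Leclerc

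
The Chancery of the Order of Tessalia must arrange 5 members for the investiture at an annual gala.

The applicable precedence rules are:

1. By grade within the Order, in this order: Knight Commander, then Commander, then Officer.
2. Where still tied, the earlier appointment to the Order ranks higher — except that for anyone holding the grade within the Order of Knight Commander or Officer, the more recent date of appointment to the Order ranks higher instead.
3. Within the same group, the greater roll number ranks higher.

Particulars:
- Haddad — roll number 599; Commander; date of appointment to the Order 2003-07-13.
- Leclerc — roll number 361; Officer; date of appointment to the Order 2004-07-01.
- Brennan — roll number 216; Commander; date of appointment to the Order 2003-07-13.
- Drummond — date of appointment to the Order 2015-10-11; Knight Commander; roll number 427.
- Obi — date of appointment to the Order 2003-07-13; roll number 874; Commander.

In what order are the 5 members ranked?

By grade within the Order: Drummond (Knight Commander); then Obi, Haddad and Brennan (Commander); then Leclerc (Officer).
Obi, Haddad and Brennan all have date of appointment to the Order 2003-07-13, so the next rule applies.
Among Obi, Haddad and Brennan, by roll number (higher first): Obi (874) before Haddad (599) before Brennan (216).
Full order: Drummond, Obi, Haddad, Brennan, Leclerc.

Drummond, Obi, Haddad, Brennan, Leclerc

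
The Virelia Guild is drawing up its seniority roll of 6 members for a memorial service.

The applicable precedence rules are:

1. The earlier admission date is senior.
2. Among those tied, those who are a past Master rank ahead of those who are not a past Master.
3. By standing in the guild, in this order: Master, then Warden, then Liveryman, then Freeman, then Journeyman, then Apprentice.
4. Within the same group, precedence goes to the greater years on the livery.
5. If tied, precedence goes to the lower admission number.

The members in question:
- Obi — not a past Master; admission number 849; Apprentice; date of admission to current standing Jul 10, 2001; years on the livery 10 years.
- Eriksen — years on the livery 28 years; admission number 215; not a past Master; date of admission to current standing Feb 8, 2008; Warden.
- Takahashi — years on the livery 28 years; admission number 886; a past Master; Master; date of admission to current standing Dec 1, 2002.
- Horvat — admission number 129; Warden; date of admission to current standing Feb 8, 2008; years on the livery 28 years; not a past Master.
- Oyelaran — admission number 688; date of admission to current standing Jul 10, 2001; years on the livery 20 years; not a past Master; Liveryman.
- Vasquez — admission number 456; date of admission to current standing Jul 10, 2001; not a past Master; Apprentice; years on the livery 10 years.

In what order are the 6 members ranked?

Oyelaran, Vasquez, Obi, Takahashi, Horvat, Eriksen

By date of admission to current standing (earlier first): Oyelaran, Vasquez and Obi (each Jul 10, 2001); then Takahashi (Dec 1, 2002); then Horvat and Eriksen (both Feb 8, 2008).
Oyelaran, Vasquez and Obi are each not a past Master, so the next rule applies.
Among Oyelaran, Vasquez and Obi, by standing in the guild: Oyelaran (Liveryman) before Vasquez and Obi (Apprentice).
Vasquez and Obi both have years on the livery 10 years, so the next rule applies.
Among Vasquez and Obi, by admission number (lower first): Vasquez (456) before Obi (849).
Horvat and Eriksen are each not a past Master, so the next rule applies.
Horvat and Eriksen are each Warden, so the next rule applies.
Horvat and Eriksen both have years on the livery 28 years, so the next rule applies.
Among Horvat and Eriksen, by admission number (lower first): Horvat (129) before Eriksen (215).
Full order: Oyelaran, Vasquez, Obi, Takahashi, Horvat, Eriksen.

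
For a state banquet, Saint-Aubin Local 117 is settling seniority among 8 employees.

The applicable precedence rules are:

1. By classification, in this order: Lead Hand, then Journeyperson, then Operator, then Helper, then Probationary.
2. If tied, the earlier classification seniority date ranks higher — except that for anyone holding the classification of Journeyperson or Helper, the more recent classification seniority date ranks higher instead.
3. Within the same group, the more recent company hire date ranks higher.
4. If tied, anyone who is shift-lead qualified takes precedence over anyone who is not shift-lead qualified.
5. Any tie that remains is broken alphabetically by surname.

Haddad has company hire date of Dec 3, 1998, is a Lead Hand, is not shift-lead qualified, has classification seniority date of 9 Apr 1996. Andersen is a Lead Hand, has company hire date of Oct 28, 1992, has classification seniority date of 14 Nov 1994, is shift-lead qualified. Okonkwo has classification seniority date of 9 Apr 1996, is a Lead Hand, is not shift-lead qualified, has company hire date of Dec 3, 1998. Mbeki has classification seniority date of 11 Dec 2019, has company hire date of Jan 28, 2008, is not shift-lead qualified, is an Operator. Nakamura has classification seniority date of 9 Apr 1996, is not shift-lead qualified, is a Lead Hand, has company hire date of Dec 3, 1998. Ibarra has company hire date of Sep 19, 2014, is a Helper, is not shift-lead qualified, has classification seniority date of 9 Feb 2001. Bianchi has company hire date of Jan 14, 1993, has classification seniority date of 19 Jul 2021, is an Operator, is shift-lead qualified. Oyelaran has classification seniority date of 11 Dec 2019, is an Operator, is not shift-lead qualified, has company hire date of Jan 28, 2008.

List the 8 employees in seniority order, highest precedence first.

Andersen, Haddad, Nakamura, Okonkwo, Mbeki, Oyelaran, Bianchi, Ibarra

By classification: Andersen, Haddad, Nakamura and Okonkwo (Lead Hand); then Mbeki, Oyelaran and Bianchi (Operator); then Ibarra (Helper).
Among Andersen, Haddad, Nakamura and Okonkwo, by classification seniority date (earlier first): Andersen (14 Nov 1994) before Haddad, Nakamura and Okonkwo (9 Apr 1996).
Haddad, Nakamura and Okonkwo all have company hire date Dec 3, 1998, so the next rule applies.
Haddad, Nakamura and Okonkwo are each not shift-lead qualified, so the next rule applies.
Among Haddad, Nakamura and Okonkwo, alphabetically by surname: Haddad before Nakamura before Okonkwo.
Among Mbeki, Oyelaran and Bianchi, by classification seniority date (earlier first): Mbeki and Oyelaran (11 Dec 2019) before Bianchi (19 Jul 2021).
Mbeki and Oyelaran both have company hire date Jan 28, 2008, so the next rule applies.
Mbeki and Oyelaran are each not shift-lead qualified, so the next rule applies.
Among Mbeki and Oyelaran, alphabetically by surname: Mbeki before Oyelaran.
Full order: Andersen, Haddad, Nakamura, Okonkwo, Mbeki, Oyelaran, Bianchi, Ibarra.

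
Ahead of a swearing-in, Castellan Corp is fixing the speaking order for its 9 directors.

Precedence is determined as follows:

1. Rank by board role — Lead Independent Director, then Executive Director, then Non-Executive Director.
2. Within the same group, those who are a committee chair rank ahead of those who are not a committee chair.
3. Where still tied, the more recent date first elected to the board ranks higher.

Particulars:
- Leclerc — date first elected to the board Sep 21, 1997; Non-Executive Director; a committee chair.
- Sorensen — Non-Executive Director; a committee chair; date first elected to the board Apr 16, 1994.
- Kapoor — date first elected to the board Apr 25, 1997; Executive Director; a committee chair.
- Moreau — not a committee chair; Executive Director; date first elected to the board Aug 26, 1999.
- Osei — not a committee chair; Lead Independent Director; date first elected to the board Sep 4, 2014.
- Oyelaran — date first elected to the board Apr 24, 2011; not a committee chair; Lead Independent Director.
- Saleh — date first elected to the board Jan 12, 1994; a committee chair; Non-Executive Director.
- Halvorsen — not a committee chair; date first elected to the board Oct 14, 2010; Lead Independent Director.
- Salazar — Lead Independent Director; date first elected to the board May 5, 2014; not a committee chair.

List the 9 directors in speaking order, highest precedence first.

Osei, Salazar, Oyelaran, Halvorsen, Kapoor, Moreau, Leclerc, Sorensen, Saleh

By board role: Osei, Salazar, Oyelaran and Halvorsen (Lead Independent Director); then Kapoor and Moreau (Executive Director); then Leclerc, Sorensen and Saleh (Non-Executive Director).
Osei, Salazar, Oyelaran and Halvorsen are each not a committee chair, so the next rule applies.
Among Osei, Salazar, Oyelaran and Halvorsen, by date first elected to the board (later first): Osei (Sep 4, 2014) before Salazar (May 5, 2014) before Oyelaran (Apr 24, 2011) before Halvorsen (Oct 14, 2010).
Among Kapoor and Moreau, a committee chair before not a committee chair: Kapoor (a committee chair) before Moreau (not a committee chair).
Leclerc, Sorensen and Saleh are each a committee chair, so the next rule applies.
Among Leclerc, Sorensen and Saleh, by date first elected to the board (later first): Leclerc (Sep 21, 1997) before Sorensen (Apr 16, 1994) before Saleh (Jan 12, 1994).
Full order: Osei, Salazar, Oyelaran, Halvorsen, Kapoor, Moreau, Leclerc, Sorensen, Saleh.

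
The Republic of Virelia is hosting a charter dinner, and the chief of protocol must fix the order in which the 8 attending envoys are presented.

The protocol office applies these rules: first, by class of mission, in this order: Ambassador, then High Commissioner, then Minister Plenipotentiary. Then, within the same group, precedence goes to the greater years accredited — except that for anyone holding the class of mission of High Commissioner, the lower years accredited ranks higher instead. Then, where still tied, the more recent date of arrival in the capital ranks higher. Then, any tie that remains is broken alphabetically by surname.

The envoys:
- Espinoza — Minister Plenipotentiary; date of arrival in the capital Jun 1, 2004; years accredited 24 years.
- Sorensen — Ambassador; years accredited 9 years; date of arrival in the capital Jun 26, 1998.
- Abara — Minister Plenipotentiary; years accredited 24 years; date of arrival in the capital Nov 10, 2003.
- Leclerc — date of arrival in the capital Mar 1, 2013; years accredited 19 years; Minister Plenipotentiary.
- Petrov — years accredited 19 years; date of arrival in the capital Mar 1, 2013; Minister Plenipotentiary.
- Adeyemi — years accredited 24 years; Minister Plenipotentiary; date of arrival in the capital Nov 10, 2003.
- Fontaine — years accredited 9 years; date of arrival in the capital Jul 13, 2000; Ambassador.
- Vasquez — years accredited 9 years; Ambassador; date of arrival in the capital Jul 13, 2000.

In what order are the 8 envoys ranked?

Fontaine, Vasquez, Sorensen, Espinoza, Abara, Adeyemi, Leclerc, Petrov

By class of mission: Fontaine, Vasquez and Sorensen (Ambassador); then Espinoza, Abara, Adeyemi, Leclerc and Petrov (Minister Plenipotentiary).
Fontaine, Vasquez and Sorensen all have years accredited 9 years, so the next rule applies.
Among Fontaine, Vasquez and Sorensen, by date of arrival in the capital (later first): Fontaine and Vasquez (Jul 13, 2000) before Sorensen (Jun 26, 1998).
Among Fontaine and Vasquez, alphabetically by surname: Fontaine before Vasquez.
Among Espinoza, Abara, Adeyemi, Leclerc and Petrov, by years accredited (higher first): Espinoza, Abara and Adeyemi (24 years) before Leclerc and Petrov (19 years).
Among Espinoza, Abara and Adeyemi, by date of arrival in the capital (later first): Espinoza (Jun 1, 2004) before Abara and Adeyemi (Nov 10, 2003).
Among Abara and Adeyemi, alphabetically by surname: Abara before Adeyemi.
Leclerc and Petrov both have date of arrival in the capital Mar 1, 2013, so the next rule applies.
Among Leclerc and Petrov, alphabetically by surname: Leclerc before Petrov.
Full order: Fontaine, Vasquez, Sorensen, Espinoza, Abara, Adeyemi, Leclerc, Petrov.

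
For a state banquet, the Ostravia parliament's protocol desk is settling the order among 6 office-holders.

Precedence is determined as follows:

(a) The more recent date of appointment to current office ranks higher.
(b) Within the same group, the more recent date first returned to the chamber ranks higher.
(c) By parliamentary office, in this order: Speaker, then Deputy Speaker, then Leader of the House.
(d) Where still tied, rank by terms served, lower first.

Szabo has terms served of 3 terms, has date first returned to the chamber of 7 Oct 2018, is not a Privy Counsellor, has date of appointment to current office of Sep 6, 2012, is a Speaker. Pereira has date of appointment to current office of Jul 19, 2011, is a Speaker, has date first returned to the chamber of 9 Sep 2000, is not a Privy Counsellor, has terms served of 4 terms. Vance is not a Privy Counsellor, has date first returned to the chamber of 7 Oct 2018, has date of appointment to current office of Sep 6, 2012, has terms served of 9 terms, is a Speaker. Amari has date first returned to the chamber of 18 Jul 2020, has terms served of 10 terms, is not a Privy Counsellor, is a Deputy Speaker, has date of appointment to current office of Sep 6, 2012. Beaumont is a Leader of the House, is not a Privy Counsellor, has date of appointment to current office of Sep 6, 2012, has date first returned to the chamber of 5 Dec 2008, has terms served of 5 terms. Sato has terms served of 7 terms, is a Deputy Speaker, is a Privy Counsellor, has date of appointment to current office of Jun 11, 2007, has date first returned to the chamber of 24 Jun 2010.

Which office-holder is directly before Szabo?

By date of appointment to current office (later first): Amari, Szabo, Vance and Beaumont (each Sep 6, 2012); then Pereira (Jul 19, 2011); then Sato (Jun 11, 2007).
Among Amari, Szabo, Vance and Beaumont, by date first returned to the chamber (later first): Amari (18 Jul 2020) before Szabo and Vance (7 Oct 2018) before Beaumont (5 Dec 2008).
Szabo and Vance are each Speaker, so the next rule applies.
Among Szabo and Vance, by terms served (lower first): Szabo (3 terms) before Vance (9 terms).
Order: Amari, Szabo, Vance, Beaumont, Pereira, Sato.

Amari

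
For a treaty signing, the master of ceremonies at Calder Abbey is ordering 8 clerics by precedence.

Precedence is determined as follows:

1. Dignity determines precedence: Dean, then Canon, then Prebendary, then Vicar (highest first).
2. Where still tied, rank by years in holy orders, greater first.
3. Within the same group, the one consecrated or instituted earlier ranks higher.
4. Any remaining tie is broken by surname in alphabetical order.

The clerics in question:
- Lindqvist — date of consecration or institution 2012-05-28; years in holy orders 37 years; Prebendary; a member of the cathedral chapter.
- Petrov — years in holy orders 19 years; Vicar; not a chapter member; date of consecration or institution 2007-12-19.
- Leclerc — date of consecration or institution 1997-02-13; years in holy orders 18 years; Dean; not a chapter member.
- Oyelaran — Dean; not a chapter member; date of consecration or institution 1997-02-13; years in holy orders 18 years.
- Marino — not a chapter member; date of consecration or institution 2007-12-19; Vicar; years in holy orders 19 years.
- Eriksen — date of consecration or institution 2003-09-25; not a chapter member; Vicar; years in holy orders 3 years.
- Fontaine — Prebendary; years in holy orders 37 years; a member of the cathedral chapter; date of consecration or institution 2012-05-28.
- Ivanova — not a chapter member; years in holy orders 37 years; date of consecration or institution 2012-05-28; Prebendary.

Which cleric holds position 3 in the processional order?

By dignity: Leclerc and Oyelaran (Dean); then Fontaine, Ivanova and Lindqvist (Prebendary); then Marino, Petrov and Eriksen (Vicar).
Leclerc and Oyelaran both have years in holy orders 18 years, so the next rule applies.
Leclerc and Oyelaran both have date of consecration or institution 1997-02-13, so the next rule applies.
Among Leclerc and Oyelaran, alphabetically by surname: Leclerc before Oyelaran.
Fontaine, Ivanova and Lindqvist all have years in holy orders 37 years, so the next rule applies.
Fontaine, Ivanova and Lindqvist all have date of consecration or institution 2012-05-28, so the next rule applies.
Among Fontaine, Ivanova and Lindqvist, alphabetically by surname: Fontaine before Ivanova before Lindqvist.
Among Marino, Petrov and Eriksen, by years in holy orders (higher first): Marino and Petrov (19 years) before Eriksen (3 years).
Marino and Petrov both have date of consecration or institution 2007-12-19, so the next rule applies.
Among Marino and Petrov, alphabetically by surname: Marino before Petrov.
Order: Leclerc, Oyelaran, Fontaine, Ivanova, Lindqvist, Marino, Petrov, Eriksen.

Fontaine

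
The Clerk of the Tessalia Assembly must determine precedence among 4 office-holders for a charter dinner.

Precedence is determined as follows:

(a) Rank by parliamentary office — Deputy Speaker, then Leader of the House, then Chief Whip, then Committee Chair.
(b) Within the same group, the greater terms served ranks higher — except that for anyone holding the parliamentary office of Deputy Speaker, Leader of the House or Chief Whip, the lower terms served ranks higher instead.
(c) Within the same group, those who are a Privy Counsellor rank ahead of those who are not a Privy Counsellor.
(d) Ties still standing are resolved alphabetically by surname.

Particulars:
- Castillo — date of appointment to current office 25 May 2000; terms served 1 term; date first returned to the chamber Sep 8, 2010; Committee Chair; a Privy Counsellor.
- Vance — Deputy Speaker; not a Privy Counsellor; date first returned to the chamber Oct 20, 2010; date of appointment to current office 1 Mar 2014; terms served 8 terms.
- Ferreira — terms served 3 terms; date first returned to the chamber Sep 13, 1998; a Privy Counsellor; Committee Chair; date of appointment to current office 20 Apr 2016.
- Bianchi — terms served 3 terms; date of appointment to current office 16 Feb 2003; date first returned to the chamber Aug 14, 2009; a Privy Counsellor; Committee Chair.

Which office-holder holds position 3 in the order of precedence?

Ferreira

By parliamentary office: Vance (Deputy Speaker); then Bianchi, Ferreira and Castillo (Committee Chair).
Among Bianchi, Ferreira and Castillo, by terms served (higher first): Bianchi and Ferreira (3 terms) before Castillo (1 term).
Bianchi and Ferreira are each a Privy Counsellor, so the next rule applies.
Among Bianchi and Ferreira, alphabetically by surname: Bianchi before Ferreira.
Order: Vance, Bianchi, Ferreira, Castillo.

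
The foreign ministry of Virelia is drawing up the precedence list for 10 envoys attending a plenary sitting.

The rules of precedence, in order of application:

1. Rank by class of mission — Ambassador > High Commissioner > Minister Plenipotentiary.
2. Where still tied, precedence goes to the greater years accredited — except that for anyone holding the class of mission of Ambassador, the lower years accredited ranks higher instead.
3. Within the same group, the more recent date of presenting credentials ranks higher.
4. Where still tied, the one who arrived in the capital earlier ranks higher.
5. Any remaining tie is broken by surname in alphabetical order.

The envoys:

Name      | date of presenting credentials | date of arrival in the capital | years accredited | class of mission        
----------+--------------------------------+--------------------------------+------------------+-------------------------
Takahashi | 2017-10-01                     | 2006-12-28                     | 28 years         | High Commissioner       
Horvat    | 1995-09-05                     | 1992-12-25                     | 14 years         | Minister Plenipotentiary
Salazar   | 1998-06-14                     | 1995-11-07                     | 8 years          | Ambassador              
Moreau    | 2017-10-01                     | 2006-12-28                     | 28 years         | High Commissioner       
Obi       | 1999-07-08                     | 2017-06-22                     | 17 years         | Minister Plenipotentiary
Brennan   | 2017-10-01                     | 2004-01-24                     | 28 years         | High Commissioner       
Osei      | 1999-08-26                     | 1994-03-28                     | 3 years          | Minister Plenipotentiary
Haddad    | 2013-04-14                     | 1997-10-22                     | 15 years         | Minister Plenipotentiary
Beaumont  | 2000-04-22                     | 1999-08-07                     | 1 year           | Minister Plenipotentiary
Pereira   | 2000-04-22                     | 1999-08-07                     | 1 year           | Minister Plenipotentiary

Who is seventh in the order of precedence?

Horvat

By class of mission: Salazar (Ambassador); then Brennan, Moreau and Takahashi (High Commissioner); then Obi, Haddad, Horvat, Osei, Beaumont and Pereira (Minister Plenipotentiary).
Brennan, Moreau and Takahashi all have years accredited 28 years, so the next rule applies.
Brennan, Moreau and Takahashi all have date of presenting credentials 2017-10-01, so the next rule applies.
Among Brennan, Moreau and Takahashi, by date of arrival in the capital (earlier first): Brennan (2004-01-24) before Moreau and Takahashi (2006-12-28).
Among Moreau and Takahashi, alphabetically by surname: Moreau before Takahashi.
Among Obi, Haddad, Horvat, Osei, Beaumont and Pereira, by years accredited (higher first): Obi (17 years) before Haddad (15 years) before Horvat (14 years) before Osei (3 years) before Beaumont and Pereira (1 year).
Beaumont and Pereira both have date of presenting credentials 2000-04-22, so the next rule applies.
Beaumont and Pereira both have date of arrival in the capital 1999-08-07, so the next rule applies.
Among Beaumont and Pereira, alphabetically by surname: Beaumont before Pereira.
Order: Salazar, Brennan, Moreau, Takahashi, Obi, Haddad, Horvat, Osei, Beaumont, Pereira.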